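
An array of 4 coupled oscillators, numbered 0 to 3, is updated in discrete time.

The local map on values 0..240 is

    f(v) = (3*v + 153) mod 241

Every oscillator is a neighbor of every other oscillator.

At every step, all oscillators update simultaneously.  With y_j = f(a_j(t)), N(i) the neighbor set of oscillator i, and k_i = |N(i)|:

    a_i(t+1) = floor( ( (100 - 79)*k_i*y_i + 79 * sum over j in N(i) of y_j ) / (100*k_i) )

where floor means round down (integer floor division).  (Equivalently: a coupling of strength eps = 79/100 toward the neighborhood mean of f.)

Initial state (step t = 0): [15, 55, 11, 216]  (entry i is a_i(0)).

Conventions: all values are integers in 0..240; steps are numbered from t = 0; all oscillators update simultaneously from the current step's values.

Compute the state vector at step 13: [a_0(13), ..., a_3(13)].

Answer: [155, 155, 155, 155]

Derivation:
t=0: [15, 55, 11, 216]
t=1: [131, 137, 132, 137]
t=2: [74, 73, 74, 73]
t=3: [132, 132, 132, 132]
t=4: [67, 67, 67, 67]
t=5: [113, 113, 113, 113]
t=6: [10, 10, 10, 10]
t=7: [183, 183, 183, 183]
t=8: [220, 220, 220, 220]
t=9: [90, 90, 90, 90]
t=10: [182, 182, 182, 182]
t=11: [217, 217, 217, 217]
t=12: [81, 81, 81, 81]
t=13: [155, 155, 155, 155]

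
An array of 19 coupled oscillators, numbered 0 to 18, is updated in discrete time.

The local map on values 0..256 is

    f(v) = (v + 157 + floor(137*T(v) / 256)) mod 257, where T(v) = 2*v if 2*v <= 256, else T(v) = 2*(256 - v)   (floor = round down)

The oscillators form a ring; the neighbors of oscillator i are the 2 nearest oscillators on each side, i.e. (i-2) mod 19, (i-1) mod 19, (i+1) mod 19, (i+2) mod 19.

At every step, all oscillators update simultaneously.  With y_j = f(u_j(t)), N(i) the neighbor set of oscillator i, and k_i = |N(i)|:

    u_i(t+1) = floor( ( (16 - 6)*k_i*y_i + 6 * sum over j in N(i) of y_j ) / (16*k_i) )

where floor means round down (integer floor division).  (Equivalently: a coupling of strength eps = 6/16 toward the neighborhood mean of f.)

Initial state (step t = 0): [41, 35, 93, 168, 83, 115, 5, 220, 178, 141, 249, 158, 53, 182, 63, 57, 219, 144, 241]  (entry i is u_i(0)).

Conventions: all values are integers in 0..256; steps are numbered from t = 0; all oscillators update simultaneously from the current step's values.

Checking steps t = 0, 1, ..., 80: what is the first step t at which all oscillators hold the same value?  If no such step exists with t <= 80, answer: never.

Answer: 8
Key observation: Synchronization is absorbing here: once all oscillators are equal they stay equal, and step 8 is the first all-equal step.

Derivation:
t=0: [41, 35, 93, 168, 83, 115, 5, 220, 178, 141, 249, 158, 53, 182, 63, 57, 219, 144, 241]  (not all equal)
t=1: [210, 204, 123, 150, 96, 138, 153, 157, 161, 162, 144, 147, 53, 121, 51, 59, 133, 155, 172]  (not all equal)
t=2: [159, 159, 150, 155, 121, 157, 156, 162, 162, 162, 148, 147, 50, 112, 35, 58, 135, 149, 161]  (not all equal)
t=3: [162, 162, 161, 161, 154, 161, 161, 162, 162, 162, 147, 144, 66, 120, 172, 76, 156, 149, 162]  (not all equal)
t=4: [162, 162, 162, 162, 162, 162, 162, 162, 162, 162, 150, 149, 82, 131, 138, 95, 152, 152, 162]  (not all equal)
t=5: [162, 162, 162, 162, 162, 162, 162, 162, 162, 162, 154, 154, 104, 148, 148, 121, 156, 156, 162]  (not all equal)
t=6: [162, 162, 162, 162, 162, 162, 162, 162, 162, 162, 158, 158, 133, 157, 157, 154, 161, 161, 162]  (not all equal)
t=7: [162, 162, 162, 162, 162, 162, 162, 162, 162, 162, 162, 162, 163, 162, 162, 162, 162, 162, 162]  (not all equal)
t=8: [162, 162, 162, 162, 162, 162, 162, 162, 162, 162, 162, 162, 162, 162, 162, 162, 162, 162, 162]  (all equal)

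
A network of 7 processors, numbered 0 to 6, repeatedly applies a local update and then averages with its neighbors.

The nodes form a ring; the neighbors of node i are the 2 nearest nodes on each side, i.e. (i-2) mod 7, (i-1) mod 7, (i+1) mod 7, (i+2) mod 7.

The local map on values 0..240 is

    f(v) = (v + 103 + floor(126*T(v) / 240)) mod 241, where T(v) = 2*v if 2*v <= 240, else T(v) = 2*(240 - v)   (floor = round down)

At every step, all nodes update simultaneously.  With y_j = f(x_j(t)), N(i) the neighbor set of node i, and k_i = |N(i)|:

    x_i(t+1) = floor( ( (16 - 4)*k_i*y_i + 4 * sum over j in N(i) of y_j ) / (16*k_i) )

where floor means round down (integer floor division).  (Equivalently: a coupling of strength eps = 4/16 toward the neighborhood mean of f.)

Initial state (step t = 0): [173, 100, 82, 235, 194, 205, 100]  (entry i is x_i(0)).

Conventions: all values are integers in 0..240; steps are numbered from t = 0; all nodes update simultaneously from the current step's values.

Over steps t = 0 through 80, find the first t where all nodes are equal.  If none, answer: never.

Simulating step by step:
t=0: [173, 100, 82, 235, 194, 205, 100]  (not all equal)
t=1: [95, 69, 46, 95, 96, 100, 73]  (not all equal)
t=2: [59, 22, 158, 62, 64, 61, 19]  (not all equal)
t=3: [206, 154, 131, 217, 219, 222, 157]  (not all equal)
t=4: [103, 105, 106, 103, 103, 102, 105]  (not all equal)
t=5: [73, 76, 77, 73, 73, 71, 76]  (not all equal)
t=6: [12, 16, 17, 11, 11, 8, 15]  (not all equal)
t=7: [128, 133, 134, 126, 125, 121, 131]  (not all equal)
t=8: [107, 107, 107, 107, 107, 107, 107]  (all equal)

Answer: 8
Key observation: Synchronization is absorbing here: once all nodes are equal they stay equal, and step 8 is the first all-equal step.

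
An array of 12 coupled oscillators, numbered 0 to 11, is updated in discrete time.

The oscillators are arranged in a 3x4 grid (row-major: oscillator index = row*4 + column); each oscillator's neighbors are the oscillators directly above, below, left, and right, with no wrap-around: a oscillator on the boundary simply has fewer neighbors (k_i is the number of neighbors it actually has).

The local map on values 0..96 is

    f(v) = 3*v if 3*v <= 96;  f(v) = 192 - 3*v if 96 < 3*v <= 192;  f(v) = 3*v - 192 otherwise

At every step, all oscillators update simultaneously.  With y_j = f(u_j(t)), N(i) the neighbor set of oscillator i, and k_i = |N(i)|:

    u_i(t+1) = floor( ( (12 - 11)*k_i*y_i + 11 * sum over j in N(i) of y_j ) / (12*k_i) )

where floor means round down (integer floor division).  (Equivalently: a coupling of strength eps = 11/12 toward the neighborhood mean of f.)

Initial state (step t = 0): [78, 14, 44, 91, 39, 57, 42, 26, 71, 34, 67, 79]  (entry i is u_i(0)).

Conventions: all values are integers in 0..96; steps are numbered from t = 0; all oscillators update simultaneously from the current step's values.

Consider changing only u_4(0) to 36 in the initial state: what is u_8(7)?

Answer: u_8(7) = 53
Key observation: This trace re-runs the system from the modified initial state.

Derivation:
t=0: [78, 14, 44, 91, 36, 57, 42, 26, 71, 34, 67, 79]
t=1: [61, 41, 62, 70, 32, 66, 44, 65, 81, 23, 62, 43]
t=2: [76, 12, 45, 5, 28, 67, 9, 43, 79, 25, 59, 9]
t=3: [58, 34, 28, 56, 34, 51, 35, 26, 76, 27, 40, 38]
t=4: [84, 50, 68, 76, 35, 83, 69, 64, 81, 51, 81, 75]
t=5: [64, 42, 29, 8, 58, 46, 28, 25, 62, 51, 30, 26]
t=6: [38, 48, 60, 76, 19, 51, 77, 63, 26, 49, 68, 82]
t=7: [54, 43, 38, 9, 64, 46, 18, 39, 53, 43, 43, 11]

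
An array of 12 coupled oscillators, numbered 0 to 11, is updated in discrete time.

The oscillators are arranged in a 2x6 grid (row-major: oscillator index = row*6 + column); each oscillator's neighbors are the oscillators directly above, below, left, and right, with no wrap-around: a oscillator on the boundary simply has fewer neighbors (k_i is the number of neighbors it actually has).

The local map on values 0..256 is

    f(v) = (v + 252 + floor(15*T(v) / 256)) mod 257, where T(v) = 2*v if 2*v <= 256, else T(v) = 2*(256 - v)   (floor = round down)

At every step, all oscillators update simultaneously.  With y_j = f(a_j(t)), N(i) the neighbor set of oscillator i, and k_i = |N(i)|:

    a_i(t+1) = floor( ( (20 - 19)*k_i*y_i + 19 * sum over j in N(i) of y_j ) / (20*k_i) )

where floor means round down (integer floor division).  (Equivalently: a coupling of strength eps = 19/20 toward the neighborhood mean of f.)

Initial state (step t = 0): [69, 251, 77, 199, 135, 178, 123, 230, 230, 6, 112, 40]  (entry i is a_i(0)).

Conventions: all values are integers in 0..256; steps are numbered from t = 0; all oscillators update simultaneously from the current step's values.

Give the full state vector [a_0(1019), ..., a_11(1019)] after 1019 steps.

Simulating step by step:
t=0: [69, 251, 77, 199, 135, 178, 123, 230, 230, 6, 112, 40]
t=1: [183, 132, 217, 81, 166, 96, 149, 203, 109, 173, 64, 145]
t=2: [150, 198, 119, 182, 88, 159, 193, 140, 194, 93, 161, 87]
t=3: [195, 146, 190, 109, 168, 96, 154, 194, 127, 178, 97, 162]
t=4: [158, 192, 137, 179, 110, 167, 194, 151, 187, 121, 170, 105]
t=5: [193, 157, 186, 133, 173, 117, 162, 191, 146, 180, 122, 170]
t=6: [166, 190, 154, 180, 134, 173, 192, 162, 186, 144, 175, 130]
t=7: [191, 167, 186, 153, 177, 142, 170, 190, 161, 182, 146, 176]
t=8: [174, 190, 167, 183, 155, 178, 191, 172, 187, 161, 180, 152]
t=9: [191, 176, 188, 167, 182, 161, 177, 190, 172, 185, 163, 181]
t=10: [181, 191, 176, 186, 169, 183, 191, 179, 189, 172, 184, 168]
t=11: [192, 182, 190, 177, 186, 174, 183, 191, 180, 188, 174, 185]
t=12: [185, 192, 183, 189, 179, 187, 193, 185, 191, 181, 188, 178]
t=13: [194, 187, 192, 184, 189, 182, 188, 193, 186, 190, 183, 189]
t=14: [190, 194, 188, 192, 186, 190, 195, 189, 193, 187, 191, 185]
t=15: [196, 191, 194, 189, 192, 188, 191, 195, 190, 193, 189, 192]
t=16: [193, 196, 192, 194, 190, 193, 197, 192, 195, 191, 194, 190]
t=17: [197, 194, 196, 193, 195, 192, 194, 197, 193, 196, 192, 195]
t=18: [196, 197, 195, 197, 194, 196, 197, 195, 197, 194, 197, 194]
t=19: [198, 197, 197, 196, 197, 196, 197, 197, 196, 197, 196, 197]
t=20: [198, 198, 198, 198, 198, 198, 198, 198, 198, 198, 198, 198]
t=21: [199, 199, 199, 199, 199, 199, 199, 199, 199, 199, 199, 199]
t=22: [200, 200, 200, 200, 200, 200, 200, 200, 200, 200, 200, 200]
t=23: [201, 201, 201, 201, 201, 201, 201, 201, 201, 201, 201, 201]
t=24: [202, 202, 202, 202, 202, 202, 202, 202, 202, 202, 202, 202]
t=25: [203, 203, 203, 203, 203, 203, 203, 203, 203, 203, 203, 203]
t=26: [204, 204, 204, 204, 204, 204, 204, 204, 204, 204, 204, 204]
t=27: [205, 205, 205, 205, 205, 205, 205, 205, 205, 205, 205, 205]
t=28: [205, 205, 205, 205, 205, 205, 205, 205, 205, 205, 205, 205]

Answer: [205, 205, 205, 205, 205, 205, 205, 205, 205, 205, 205, 205]
Key observation: The state at step 27, [205, 205, 205, 205, 205, 205, 205, 205, 205, 205, 205, 205], reappears at step 28: the system is in a cycle of period 1 from step 27 on.  Therefore the state at step 1019 equals the state at step 27 + ((1019 - 27) mod 1) = 27, which is [205, 205, 205, 205, 205, 205, 205, 205, 205, 205, 205, 205].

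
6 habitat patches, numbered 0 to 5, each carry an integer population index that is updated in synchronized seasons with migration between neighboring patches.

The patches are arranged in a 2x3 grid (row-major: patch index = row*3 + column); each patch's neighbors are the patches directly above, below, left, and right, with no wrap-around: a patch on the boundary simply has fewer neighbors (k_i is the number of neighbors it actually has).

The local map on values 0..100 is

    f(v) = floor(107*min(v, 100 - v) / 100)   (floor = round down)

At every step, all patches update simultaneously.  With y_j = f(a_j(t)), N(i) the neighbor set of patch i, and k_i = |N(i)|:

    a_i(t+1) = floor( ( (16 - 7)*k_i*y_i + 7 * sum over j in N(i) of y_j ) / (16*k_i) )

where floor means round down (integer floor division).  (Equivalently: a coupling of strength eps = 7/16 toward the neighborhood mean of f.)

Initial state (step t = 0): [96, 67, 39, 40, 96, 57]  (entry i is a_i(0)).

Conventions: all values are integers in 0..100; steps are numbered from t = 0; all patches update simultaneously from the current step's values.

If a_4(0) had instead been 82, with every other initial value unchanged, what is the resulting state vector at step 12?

Simulating step by step:
t=0: [96, 67, 39, 40, 82, 57]
t=1: [19, 29, 40, 28, 28, 39]
t=2: [24, 30, 39, 27, 31, 38]
t=3: [27, 32, 38, 28, 33, 38]
t=4: [29, 34, 38, 30, 34, 38]
t=5: [32, 35, 39, 32, 36, 39]
t=6: [34, 37, 40, 34, 37, 40]
t=7: [36, 39, 41, 36, 39, 41]
t=8: [38, 40, 42, 38, 40, 42]
t=9: [40, 42, 43, 40, 42, 43]
t=10: [42, 44, 45, 42, 44, 45]
t=11: [44, 46, 47, 44, 46, 47]
t=12: [47, 48, 49, 47, 48, 49]

Answer: [47, 48, 49, 47, 48, 49]
Key observation: This trace re-runs the system from the modified initial state.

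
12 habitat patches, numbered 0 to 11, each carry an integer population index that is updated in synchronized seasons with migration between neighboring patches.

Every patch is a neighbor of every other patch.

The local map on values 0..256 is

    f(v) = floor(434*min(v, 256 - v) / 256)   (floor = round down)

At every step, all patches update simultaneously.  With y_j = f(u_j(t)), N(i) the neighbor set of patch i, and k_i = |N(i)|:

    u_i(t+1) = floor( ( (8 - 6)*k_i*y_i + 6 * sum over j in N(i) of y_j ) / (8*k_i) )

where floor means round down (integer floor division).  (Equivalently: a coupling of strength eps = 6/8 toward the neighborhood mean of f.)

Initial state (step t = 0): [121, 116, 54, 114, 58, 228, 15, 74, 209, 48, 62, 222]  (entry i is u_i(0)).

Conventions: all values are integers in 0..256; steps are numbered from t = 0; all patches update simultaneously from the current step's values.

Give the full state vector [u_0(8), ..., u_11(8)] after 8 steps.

Simulating step by step:
t=0: [121, 116, 54, 114, 58, 228, 15, 74, 209, 48, 62, 222]
t=1: [126, 124, 105, 123, 106, 97, 93, 111, 103, 103, 107, 99]
t=2: [188, 187, 181, 187, 182, 179, 178, 183, 181, 181, 182, 179]
t=3: [122, 122, 124, 122, 124, 125, 125, 124, 124, 124, 124, 125]
t=4: [208, 208, 209, 208, 209, 209, 209, 209, 209, 209, 209, 209]
t=5: [79, 79, 79, 79, 79, 79, 79, 79, 79, 79, 79, 79]
t=6: [133, 133, 133, 133, 133, 133, 133, 133, 133, 133, 133, 133]
t=7: [208, 208, 208, 208, 208, 208, 208, 208, 208, 208, 208, 208]
t=8: [81, 81, 81, 81, 81, 81, 81, 81, 81, 81, 81, 81]

Answer: [81, 81, 81, 81, 81, 81, 81, 81, 81, 81, 81, 81]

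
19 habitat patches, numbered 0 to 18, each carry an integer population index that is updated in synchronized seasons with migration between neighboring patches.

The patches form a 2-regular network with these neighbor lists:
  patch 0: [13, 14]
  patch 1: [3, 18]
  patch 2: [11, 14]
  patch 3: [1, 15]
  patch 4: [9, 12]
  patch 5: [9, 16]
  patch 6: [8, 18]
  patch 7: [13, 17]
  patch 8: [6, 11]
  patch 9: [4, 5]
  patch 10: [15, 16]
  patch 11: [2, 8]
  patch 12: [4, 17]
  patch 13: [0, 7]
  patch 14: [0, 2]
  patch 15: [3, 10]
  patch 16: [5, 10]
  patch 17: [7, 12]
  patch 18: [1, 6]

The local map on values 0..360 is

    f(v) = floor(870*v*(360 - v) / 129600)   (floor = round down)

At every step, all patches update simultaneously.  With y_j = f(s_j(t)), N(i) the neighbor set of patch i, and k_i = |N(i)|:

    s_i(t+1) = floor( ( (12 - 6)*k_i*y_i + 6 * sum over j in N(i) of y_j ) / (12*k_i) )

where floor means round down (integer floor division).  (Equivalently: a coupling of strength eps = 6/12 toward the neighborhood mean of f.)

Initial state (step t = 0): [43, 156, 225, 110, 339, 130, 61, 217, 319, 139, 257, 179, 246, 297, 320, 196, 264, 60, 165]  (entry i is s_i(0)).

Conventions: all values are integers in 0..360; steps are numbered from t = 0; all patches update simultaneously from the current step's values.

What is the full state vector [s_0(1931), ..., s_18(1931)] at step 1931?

Simulating step by step:
t=0: [43, 156, 225, 110, 339, 130, 61, 217, 319, 139, 257, 179, 246, 297, 320, 196, 264, 60, 165]
t=1: [98, 206, 177, 199, 122, 194, 136, 165, 128, 164, 184, 181, 135, 137, 116, 197, 179, 159, 191]
t=2: [184, 213, 210, 214, 201, 216, 205, 212, 204, 210, 216, 212, 203, 199, 192, 215, 216, 211, 212]
t=3: [216, 209, 212, 209, 213, 208, 212, 211, 212, 211, 208, 211, 212, 214, 215, 208, 208, 211, 210]
t=4: [208, 211, 210, 211, 210, 211, 210, 210, 210, 211, 212, 210, 210, 209, 209, 211, 212, 210, 210]
t=5: [211, 211, 211, 211, 211, 210, 211, 211, 211, 211, 210, 211, 211, 211, 211, 210, 210, 211, 211]
t=6: [211, 211, 211, 211, 211, 211, 211, 211, 211, 211, 211, 211, 211, 211, 211, 211, 211, 211, 211]
t=7: [211, 211, 211, 211, 211, 211, 211, 211, 211, 211, 211, 211, 211, 211, 211, 211, 211, 211, 211]

Answer: [211, 211, 211, 211, 211, 211, 211, 211, 211, 211, 211, 211, 211, 211, 211, 211, 211, 211, 211]
Key observation: The state at step 6, [211, 211, 211, 211, 211, 211, 211, 211, 211, 211, 211, 211, 211, 211, 211, 211, 211, 211, 211], reappears at step 7: the system is in a cycle of period 1 from step 6 on.  Therefore the state at step 1931 equals the state at step 6 + ((1931 - 6) mod 1) = 6, which is [211, 211, 211, 211, 211, 211, 211, 211, 211, 211, 211, 211, 211, 211, 211, 211, 211, 211, 211].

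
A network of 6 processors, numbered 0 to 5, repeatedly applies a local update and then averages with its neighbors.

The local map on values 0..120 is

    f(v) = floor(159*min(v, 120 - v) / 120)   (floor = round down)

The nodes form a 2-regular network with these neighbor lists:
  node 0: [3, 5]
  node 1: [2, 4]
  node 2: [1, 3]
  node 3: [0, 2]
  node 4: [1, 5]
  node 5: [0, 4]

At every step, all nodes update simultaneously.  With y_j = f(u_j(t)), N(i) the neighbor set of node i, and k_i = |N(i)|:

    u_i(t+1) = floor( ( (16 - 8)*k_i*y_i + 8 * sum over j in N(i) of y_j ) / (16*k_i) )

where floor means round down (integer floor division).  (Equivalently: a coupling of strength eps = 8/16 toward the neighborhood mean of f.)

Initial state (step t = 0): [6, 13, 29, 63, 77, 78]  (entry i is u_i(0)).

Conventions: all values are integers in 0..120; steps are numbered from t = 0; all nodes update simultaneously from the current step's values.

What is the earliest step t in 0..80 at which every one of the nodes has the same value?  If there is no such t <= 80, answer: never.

Answer: never
Key observation: The state at step 7 reappears at step 15 — the system is in a cycle of period 8 from step 7 on.  No step 0..15 is synchronized, and the cycle repeats forever, so no step up to 80 (or ever) has all nodes equal.

Derivation:
t=0: [6, 13, 29, 63, 77, 78]  (not all equal)
t=1: [36, 32, 42, 48, 46, 43]  (not all equal)
t=2: [53, 49, 53, 57, 54, 54]  (not all equal)
t=3: [71, 67, 69, 72, 69, 70]  (not all equal)
t=4: [64, 68, 66, 64, 67, 65]  (not all equal)
t=5: [73, 69, 71, 73, 70, 72]  (not all equal)
t=6: [62, 66, 64, 62, 65, 63]  (not all equal)
t=7: [75, 72, 73, 75, 72, 74]  (not all equal)
t=8: [59, 62, 61, 59, 62, 60]  (not all equal)
t=9: [78, 76, 77, 78, 76, 78]  (not all equal)
t=10: [55, 57, 56, 55, 57, 55]  (not all equal)
t=11: [72, 74, 73, 72, 74, 72]  (not all equal)
t=12: [63, 60, 61, 62, 60, 62]  (not all equal)
t=13: [75, 78, 77, 76, 78, 76]  (not all equal)
t=14: [58, 55, 56, 57, 55, 57]  (not all equal)
t=15: [75, 72, 73, 75, 72, 74]  (not all equal)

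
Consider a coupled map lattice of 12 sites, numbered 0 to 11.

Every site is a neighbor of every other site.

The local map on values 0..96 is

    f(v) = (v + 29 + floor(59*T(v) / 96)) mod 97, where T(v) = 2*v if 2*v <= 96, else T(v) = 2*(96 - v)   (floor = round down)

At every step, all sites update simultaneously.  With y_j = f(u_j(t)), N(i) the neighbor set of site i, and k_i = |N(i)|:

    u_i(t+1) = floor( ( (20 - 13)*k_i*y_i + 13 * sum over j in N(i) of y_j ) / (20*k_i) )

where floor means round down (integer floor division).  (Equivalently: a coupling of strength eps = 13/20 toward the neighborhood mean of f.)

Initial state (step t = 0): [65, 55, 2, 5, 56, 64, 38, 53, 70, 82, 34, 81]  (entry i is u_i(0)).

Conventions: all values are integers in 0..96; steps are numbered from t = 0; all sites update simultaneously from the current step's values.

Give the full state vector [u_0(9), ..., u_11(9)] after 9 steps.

Answer: [51, 51, 51, 51, 51, 51, 51, 51, 51, 51, 51, 51]

Derivation:
t=0: [65, 55, 2, 5, 56, 64, 38, 53, 70, 82, 34, 81]
t=1: [32, 32, 31, 33, 32, 32, 26, 32, 31, 31, 24, 31]
t=2: [12, 12, 11, 12, 12, 12, 36, 12, 11, 11, 35, 11]
t=3: [49, 49, 48, 49, 49, 49, 36, 49, 48, 48, 36, 48]
t=4: [35, 35, 35, 35, 35, 35, 27, 35, 35, 35, 27, 35]
t=5: [19, 19, 19, 19, 19, 19, 42, 19, 19, 19, 42, 19]
t=6: [65, 65, 65, 65, 65, 65, 52, 65, 65, 65, 52, 65]
t=7: [35, 35, 35, 35, 35, 35, 36, 35, 35, 35, 36, 35]
t=8: [10, 10, 10, 10, 10, 10, 10, 10, 10, 10, 10, 10]
t=9: [51, 51, 51, 51, 51, 51, 51, 51, 51, 51, 51, 51]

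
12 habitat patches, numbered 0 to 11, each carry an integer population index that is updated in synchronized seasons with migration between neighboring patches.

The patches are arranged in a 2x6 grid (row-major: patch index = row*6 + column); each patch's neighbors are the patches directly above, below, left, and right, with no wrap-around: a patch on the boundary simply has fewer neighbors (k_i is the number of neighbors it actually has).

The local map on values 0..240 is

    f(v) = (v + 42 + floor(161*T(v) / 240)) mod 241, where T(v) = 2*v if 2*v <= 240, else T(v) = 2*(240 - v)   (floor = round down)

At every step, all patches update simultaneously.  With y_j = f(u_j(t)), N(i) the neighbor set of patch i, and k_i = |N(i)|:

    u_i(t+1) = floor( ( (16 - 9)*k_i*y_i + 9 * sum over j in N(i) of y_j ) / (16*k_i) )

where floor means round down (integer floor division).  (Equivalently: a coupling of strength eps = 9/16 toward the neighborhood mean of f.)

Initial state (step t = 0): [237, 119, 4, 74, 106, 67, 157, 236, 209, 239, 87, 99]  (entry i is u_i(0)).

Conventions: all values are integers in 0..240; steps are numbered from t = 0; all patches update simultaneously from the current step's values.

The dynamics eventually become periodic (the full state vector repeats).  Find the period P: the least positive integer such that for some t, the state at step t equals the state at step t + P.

Answer: 2
Key observation: The state at step 31, [60, 60, 60, 60, 60, 60, 60, 60, 60, 60, 60, 60], reappears at step 33 — and no state repeats earlier — so the cycle the system enters has period 2.

Derivation:
t=0: [237, 119, 4, 74, 106, 67, 157, 236, 209, 239, 87, 99]
t=1: [60, 59, 87, 120, 99, 109, 53, 55, 47, 68, 24, 70]
t=2: [176, 145, 79, 80, 58, 91, 171, 167, 136, 150, 125, 133]
t=3: [65, 98, 169, 189, 138, 77, 63, 68, 101, 103, 95, 60]
t=4: [146, 99, 51, 59, 89, 169, 193, 135, 73, 40, 66, 148]
t=5: [56, 72, 149, 135, 86, 51, 66, 89, 162, 169, 126, 104]
t=6: [189, 139, 97, 59, 60, 83, 136, 92, 56, 70, 55, 86]
t=7: [67, 51, 92, 156, 189, 155, 54, 67, 122, 187, 147, 115]
t=8: [179, 147, 65, 55, 64, 66, 184, 163, 86, 67, 66, 70]
t=9: [63, 91, 130, 183, 188, 197, 62, 54, 86, 155, 197, 199]
t=10: [139, 87, 48, 64, 57, 55, 182, 111, 60, 52, 58, 55]
t=11: [50, 55, 138, 175, 177, 171, 64, 72, 150, 174, 172, 171]
t=12: [171, 157, 89, 65, 62, 63, 187, 172, 96, 64, 63, 64]
t=13: [64, 55, 57, 157, 189, 189, 61, 56, 60, 160, 189, 189]
t=14: [183, 175, 155, 86, 60, 58, 182, 176, 157, 87, 59, 58]
t=15: [60, 63, 55, 48, 146, 178, 60, 63, 55, 48, 146, 177]
t=16: [183, 184, 170, 141, 86, 65, 183, 184, 170, 141, 86, 65]
t=17: [60, 60, 65, 58, 51, 140, 60, 60, 65, 58, 51, 140]
t=18: [182, 184, 188, 177, 147, 99, 182, 184, 188, 177, 147, 99]
t=19: [60, 59, 59, 63, 62, 43, 60, 59, 59, 63, 62, 43]
t=20: [181, 180, 181, 186, 178, 154, 181, 180, 181, 186, 178, 154]
t=21: [61, 61, 60, 59, 62, 67, 61, 61, 60, 59, 62, 67]
t=22: [184, 183, 182, 181, 187, 194, 184, 183, 182, 181, 187, 194]
t=23: [60, 60, 60, 60, 58, 56, 60, 60, 60, 60, 58, 56]
t=24: [182, 182, 182, 181, 177, 174, 182, 182, 182, 181, 177, 174]
t=25: [60, 60, 60, 61, 62, 62, 60, 60, 60, 61, 62, 62]
t=26: [182, 182, 182, 184, 186, 187, 182, 182, 182, 184, 186, 187]
t=27: [60, 60, 60, 59, 59, 59, 60, 60, 60, 59, 59, 59]
t=28: [182, 182, 181, 180, 180, 180, 182, 182, 181, 180, 180, 180]
t=29: [60, 60, 60, 61, 61, 61, 60, 60, 60, 61, 61, 61]
t=30: [182, 182, 182, 183, 184, 184, 182, 182, 182, 183, 184, 184]
t=31: [60, 60, 60, 60, 60, 60, 60, 60, 60, 60, 60, 60]
t=32: [182, 182, 182, 182, 182, 182, 182, 182, 182, 182, 182, 182]
t=33: [60, 60, 60, 60, 60, 60, 60, 60, 60, 60, 60, 60]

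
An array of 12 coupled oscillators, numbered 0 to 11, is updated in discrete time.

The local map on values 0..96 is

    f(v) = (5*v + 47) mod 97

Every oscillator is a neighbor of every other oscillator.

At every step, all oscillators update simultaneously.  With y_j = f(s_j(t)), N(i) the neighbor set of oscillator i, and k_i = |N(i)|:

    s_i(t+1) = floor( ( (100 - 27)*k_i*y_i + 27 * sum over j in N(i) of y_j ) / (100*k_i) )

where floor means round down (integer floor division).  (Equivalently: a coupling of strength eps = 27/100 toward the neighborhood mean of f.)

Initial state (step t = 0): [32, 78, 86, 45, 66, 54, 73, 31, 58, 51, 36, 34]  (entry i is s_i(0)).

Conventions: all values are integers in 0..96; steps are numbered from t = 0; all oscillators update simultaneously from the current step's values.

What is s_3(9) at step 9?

Simulating step by step:
t=0: [32, 78, 86, 45, 66, 54, 73, 31, 58, 51, 36, 34]
t=1: [21, 46, 74, 66, 72, 30, 28, 17, 44, 19, 35, 28]
t=2: [54, 74, 36, 76, 29, 17, 79, 40, 67, 47, 35, 79]
t=3: [33, 35, 38, 42, 82, 40, 53, 52, 79, 77, 35, 53]
t=4: [23, 30, 41, 55, 59, 48, 26, 22, 49, 42, 30, 26]
t=5: [60, 16, 55, 36, 50, 80, 70, 56, 15, 58, 16, 70]
t=6: [48, 30, 30, 32, 13, 50, 15, 34, 26, 41, 30, 15]
t=7: [74, 10, 10, 17, 19, 12, 26, 24, 64, 49, 10, 26]
t=8: [30, 10, 10, 35, 42, 17, 66, 59, 64, 11, 10, 66]
t=9: [12, 10, 10, 30, 55, 35, 71, 46, 64, 14, 10, 71]

Answer: s_3(9) = 30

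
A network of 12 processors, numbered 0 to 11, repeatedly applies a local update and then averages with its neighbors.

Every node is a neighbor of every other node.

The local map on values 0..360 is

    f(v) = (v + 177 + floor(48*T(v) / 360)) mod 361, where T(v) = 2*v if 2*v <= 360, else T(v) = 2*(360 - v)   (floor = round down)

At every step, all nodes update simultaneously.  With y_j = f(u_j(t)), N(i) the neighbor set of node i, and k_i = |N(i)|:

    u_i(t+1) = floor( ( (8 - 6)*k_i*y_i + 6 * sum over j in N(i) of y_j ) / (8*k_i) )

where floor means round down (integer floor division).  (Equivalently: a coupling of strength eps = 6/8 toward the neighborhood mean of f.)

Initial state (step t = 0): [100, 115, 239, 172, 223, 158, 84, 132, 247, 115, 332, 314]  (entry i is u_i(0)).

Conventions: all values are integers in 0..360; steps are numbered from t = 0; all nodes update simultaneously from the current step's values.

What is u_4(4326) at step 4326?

Answer: u_4(4326) = 112
Key observation: The state at step 6, [112, 112, 112, 112, 112, 112, 112, 112, 112, 112, 112, 112], reappears at step 15: the system is in a cycle of period 9 from step 6 on.  Therefore the state at step 4326 equals the state at step 6 + ((4326 - 6) mod 9) = 6, which is [112, 112, 112, 112, 112, 112, 112, 112, 112, 112, 112, 112].

Derivation:
t=0: [100, 115, 239, 172, 223, 158, 84, 132, 247, 115, 332, 314]
t=1: [203, 206, 164, 154, 161, 151, 199, 210, 165, 206, 176, 174]
t=2: [42, 43, 36, 33, 35, 33, 42, 43, 36, 43, 38, 38]
t=3: [226, 226, 224, 224, 224, 224, 226, 226, 224, 226, 225, 225]
t=4: [76, 76, 76, 76, 76, 76, 76, 76, 76, 76, 76, 76]
t=5: [273, 273, 273, 273, 273, 273, 273, 273, 273, 273, 273, 273]
t=6: [112, 112, 112, 112, 112, 112, 112, 112, 112, 112, 112, 112]
t=7: [318, 318, 318, 318, 318, 318, 318, 318, 318, 318, 318, 318]
t=8: [145, 145, 145, 145, 145, 145, 145, 145, 145, 145, 145, 145]
t=9: [360, 360, 360, 360, 360, 360, 360, 360, 360, 360, 360, 360]
t=10: [176, 176, 176, 176, 176, 176, 176, 176, 176, 176, 176, 176]
t=11: [38, 38, 38, 38, 38, 38, 38, 38, 38, 38, 38, 38]
t=12: [225, 225, 225, 225, 225, 225, 225, 225, 225, 225, 225, 225]
t=13: [77, 77, 77, 77, 77, 77, 77, 77, 77, 77, 77, 77]
t=14: [274, 274, 274, 274, 274, 274, 274, 274, 274, 274, 274, 274]
t=15: [112, 112, 112, 112, 112, 112, 112, 112, 112, 112, 112, 112]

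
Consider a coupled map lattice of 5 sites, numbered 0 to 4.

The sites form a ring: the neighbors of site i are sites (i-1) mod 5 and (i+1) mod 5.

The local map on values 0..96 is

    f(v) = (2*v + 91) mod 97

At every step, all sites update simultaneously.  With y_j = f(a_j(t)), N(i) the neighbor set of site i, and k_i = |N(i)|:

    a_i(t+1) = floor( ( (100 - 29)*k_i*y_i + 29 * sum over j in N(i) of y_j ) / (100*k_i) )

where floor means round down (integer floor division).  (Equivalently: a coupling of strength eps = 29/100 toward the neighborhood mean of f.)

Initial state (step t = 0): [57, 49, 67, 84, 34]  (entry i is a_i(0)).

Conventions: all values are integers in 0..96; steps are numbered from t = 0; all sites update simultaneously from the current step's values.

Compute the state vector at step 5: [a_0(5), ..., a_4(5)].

Answer: [67, 21, 27, 24, 26]

Derivation:
t=0: [57, 49, 67, 84, 34]
t=1: [30, 71, 44, 59, 55]
t=2: [45, 47, 66, 23, 14]
t=3: [75, 78, 39, 35, 33]
t=4: [49, 54, 68, 64, 58]
t=5: [67, 21, 27, 24, 26]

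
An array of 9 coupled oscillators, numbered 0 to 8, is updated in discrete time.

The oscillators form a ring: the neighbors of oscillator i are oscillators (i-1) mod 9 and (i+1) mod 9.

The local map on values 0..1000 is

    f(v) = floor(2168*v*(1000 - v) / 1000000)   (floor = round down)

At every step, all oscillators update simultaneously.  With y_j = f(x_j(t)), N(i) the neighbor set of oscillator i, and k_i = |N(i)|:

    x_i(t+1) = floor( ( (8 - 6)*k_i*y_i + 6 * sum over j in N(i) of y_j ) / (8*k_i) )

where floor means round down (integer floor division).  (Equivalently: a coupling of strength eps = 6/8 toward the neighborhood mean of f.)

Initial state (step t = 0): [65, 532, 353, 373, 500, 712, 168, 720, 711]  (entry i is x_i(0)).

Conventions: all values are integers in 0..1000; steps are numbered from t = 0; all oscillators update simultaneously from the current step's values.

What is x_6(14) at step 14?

Simulating step by step:
t=0: [65, 532, 353, 373, 500, 712, 168, 720, 711]
t=1: [401, 369, 516, 515, 492, 427, 406, 389, 324]
t=2: [496, 523, 527, 541, 536, 531, 522, 502, 506]
t=3: [540, 540, 539, 539, 538, 539, 540, 540, 541]
t=4: [538, 538, 538, 538, 538, 538, 538, 538, 538]
t=5: [538, 538, 538, 538, 538, 538, 538, 538, 538]
t=6: [538, 538, 538, 538, 538, 538, 538, 538, 538]
t=7: [538, 538, 538, 538, 538, 538, 538, 538, 538]
t=8: [538, 538, 538, 538, 538, 538, 538, 538, 538]
t=9: [538, 538, 538, 538, 538, 538, 538, 538, 538]
t=10: [538, 538, 538, 538, 538, 538, 538, 538, 538]
t=11: [538, 538, 538, 538, 538, 538, 538, 538, 538]
t=12: [538, 538, 538, 538, 538, 538, 538, 538, 538]
t=13: [538, 538, 538, 538, 538, 538, 538, 538, 538]
t=14: [538, 538, 538, 538, 538, 538, 538, 538, 538]

Answer: x_6(14) = 538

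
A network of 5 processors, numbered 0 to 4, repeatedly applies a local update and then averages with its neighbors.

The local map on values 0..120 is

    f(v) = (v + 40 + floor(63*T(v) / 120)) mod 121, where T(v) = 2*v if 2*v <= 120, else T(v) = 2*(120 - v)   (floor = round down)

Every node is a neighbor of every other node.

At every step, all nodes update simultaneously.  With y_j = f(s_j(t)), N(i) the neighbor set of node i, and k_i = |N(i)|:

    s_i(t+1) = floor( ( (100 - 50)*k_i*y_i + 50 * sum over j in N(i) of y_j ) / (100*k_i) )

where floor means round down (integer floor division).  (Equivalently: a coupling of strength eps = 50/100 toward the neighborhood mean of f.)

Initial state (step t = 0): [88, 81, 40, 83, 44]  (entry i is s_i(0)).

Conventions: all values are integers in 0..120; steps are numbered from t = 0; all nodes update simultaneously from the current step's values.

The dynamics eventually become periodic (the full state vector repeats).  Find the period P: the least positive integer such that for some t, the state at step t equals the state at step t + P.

Answer: 7
Key observation: The state at step 3, [40, 40, 40, 40, 40], reappears at step 10 — and no state repeats earlier — so the cycle the system enters has period 7.

Derivation:
t=0: [88, 81, 40, 83, 44]
t=1: [31, 31, 16, 31, 19]
t=2: [96, 96, 84, 96, 86]
t=3: [40, 40, 40, 40, 40]
t=4: [1, 1, 1, 1, 1]
t=5: [42, 42, 42, 42, 42]
t=6: [5, 5, 5, 5, 5]
t=7: [50, 50, 50, 50, 50]
t=8: [21, 21, 21, 21, 21]
t=9: [83, 83, 83, 83, 83]
t=10: [40, 40, 40, 40, 40]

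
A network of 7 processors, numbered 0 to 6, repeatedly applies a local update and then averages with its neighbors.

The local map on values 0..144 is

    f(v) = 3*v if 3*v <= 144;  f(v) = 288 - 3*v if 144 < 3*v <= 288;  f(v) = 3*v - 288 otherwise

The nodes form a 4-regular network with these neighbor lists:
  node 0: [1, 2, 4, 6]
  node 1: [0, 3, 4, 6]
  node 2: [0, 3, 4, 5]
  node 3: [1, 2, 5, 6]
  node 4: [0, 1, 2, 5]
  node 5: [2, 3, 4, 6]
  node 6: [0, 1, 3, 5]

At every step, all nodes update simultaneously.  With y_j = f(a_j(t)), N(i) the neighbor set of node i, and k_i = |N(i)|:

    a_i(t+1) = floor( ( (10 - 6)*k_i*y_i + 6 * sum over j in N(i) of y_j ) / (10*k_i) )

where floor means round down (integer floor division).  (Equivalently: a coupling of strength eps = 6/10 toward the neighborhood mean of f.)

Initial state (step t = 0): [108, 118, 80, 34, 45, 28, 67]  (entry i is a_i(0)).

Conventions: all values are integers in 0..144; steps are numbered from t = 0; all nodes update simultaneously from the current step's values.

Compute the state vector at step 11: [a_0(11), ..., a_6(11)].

Answer: [48, 46, 49, 57, 45, 56, 60]

Derivation:
t=0: [108, 118, 80, 34, 45, 28, 67]
t=1: [64, 80, 72, 83, 89, 89, 78]
t=2: [67, 50, 55, 44, 43, 36, 52]
t=3: [113, 127, 117, 127, 120, 120, 122]
t=4: [66, 81, 68, 83, 70, 74, 77]
t=5: [75, 57, 74, 53, 73, 65, 58]
t=6: [80, 103, 79, 110, 78, 93, 105]
t=7: [42, 34, 43, 33, 40, 29, 28]
t=8: [115, 105, 116, 99, 114, 99, 95]
t=9: [44, 29, 43, 18, 44, 22, 16]
t=10: [112, 89, 109, 71, 114, 80, 70]
t=11: [48, 46, 49, 57, 45, 56, 60]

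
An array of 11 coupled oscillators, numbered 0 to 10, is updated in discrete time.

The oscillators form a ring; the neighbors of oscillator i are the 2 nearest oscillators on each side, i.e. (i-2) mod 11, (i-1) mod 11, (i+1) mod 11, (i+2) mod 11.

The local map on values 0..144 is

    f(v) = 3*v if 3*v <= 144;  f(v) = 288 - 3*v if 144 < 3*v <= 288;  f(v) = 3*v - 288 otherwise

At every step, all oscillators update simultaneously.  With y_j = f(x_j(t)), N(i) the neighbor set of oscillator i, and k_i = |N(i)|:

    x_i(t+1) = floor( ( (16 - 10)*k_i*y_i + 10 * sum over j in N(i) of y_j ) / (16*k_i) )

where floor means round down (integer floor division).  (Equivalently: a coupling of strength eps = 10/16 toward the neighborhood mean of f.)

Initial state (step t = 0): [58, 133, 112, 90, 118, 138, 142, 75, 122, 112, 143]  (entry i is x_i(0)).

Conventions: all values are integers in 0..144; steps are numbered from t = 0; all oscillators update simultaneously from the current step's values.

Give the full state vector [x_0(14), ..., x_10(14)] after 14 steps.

Simulating step by step:
t=0: [58, 133, 112, 90, 118, 138, 142, 75, 122, 112, 143]
t=1: [97, 91, 66, 61, 76, 91, 103, 84, 90, 79, 107]
t=2: [30, 41, 62, 67, 58, 40, 28, 29, 28, 33, 25]
t=3: [96, 101, 102, 104, 104, 103, 94, 93, 85, 89, 90]
t=4: [11, 15, 16, 21, 19, 17, 15, 16, 20, 17, 17]
t=5: [42, 47, 48, 55, 53, 52, 50, 50, 52, 49, 48]
t=6: [136, 136, 135, 131, 132, 132, 134, 136, 137, 137, 138]
t=7: [120, 118, 114, 110, 109, 110, 114, 118, 121, 122, 123]
t=8: [70, 63, 54, 47, 44, 47, 54, 63, 71, 75, 75]
t=9: [84, 100, 117, 130, 132, 130, 117, 100, 82, 72, 72]
t=10: [47, 47, 63, 82, 92, 82, 64, 48, 49, 52, 52]
t=11: [131, 117, 89, 61, 48, 61, 88, 118, 131, 136, 136]
t=12: [90, 78, 73, 91, 93, 92, 74, 80, 90, 106, 106]
t=13: [35, 40, 40, 28, 28, 26, 38, 37, 33, 29, 30]
t=14: [104, 107, 106, 94, 93, 90, 100, 100, 99, 95, 97]

Answer: [104, 107, 106, 94, 93, 90, 100, 100, 99, 95, 97]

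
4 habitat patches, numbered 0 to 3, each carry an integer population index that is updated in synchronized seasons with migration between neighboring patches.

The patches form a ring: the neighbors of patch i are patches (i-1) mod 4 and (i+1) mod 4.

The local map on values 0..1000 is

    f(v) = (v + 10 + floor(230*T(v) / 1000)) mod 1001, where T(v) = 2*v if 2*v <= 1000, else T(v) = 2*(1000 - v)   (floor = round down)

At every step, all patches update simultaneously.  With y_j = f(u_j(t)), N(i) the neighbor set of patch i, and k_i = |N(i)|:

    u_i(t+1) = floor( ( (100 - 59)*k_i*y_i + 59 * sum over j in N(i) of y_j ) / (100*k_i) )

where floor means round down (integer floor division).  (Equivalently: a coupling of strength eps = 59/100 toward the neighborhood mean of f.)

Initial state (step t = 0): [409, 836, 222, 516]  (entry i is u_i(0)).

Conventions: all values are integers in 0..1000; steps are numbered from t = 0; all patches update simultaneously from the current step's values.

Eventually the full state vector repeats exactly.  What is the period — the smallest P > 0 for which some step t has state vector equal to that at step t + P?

Simulating step by step:
t=0: [409, 836, 222, 516]
t=1: [741, 655, 629, 584]
t=2: [831, 832, 806, 817]
t=3: [916, 914, 910, 911]
t=4: [962, 962, 961, 961]
t=5: [988, 988, 988, 988]
t=6: [2, 2, 2, 2]
t=7: [12, 12, 12, 12]
t=8: [27, 27, 27, 27]
t=9: [49, 49, 49, 49]
t=10: [81, 81, 81, 81]
t=11: [128, 128, 128, 128]
t=12: [196, 196, 196, 196]
t=13: [296, 296, 296, 296]
t=14: [442, 442, 442, 442]
t=15: [655, 655, 655, 655]
t=16: [823, 823, 823, 823]
t=17: [914, 914, 914, 914]
t=18: [963, 963, 963, 963]
t=19: [990, 990, 990, 990]
t=20: [3, 3, 3, 3]
t=21: [14, 14, 14, 14]
t=22: [30, 30, 30, 30]
t=23: [53, 53, 53, 53]
t=24: [87, 87, 87, 87]
t=25: [137, 137, 137, 137]
t=26: [210, 210, 210, 210]
t=27: [316, 316, 316, 316]
t=28: [471, 471, 471, 471]
t=29: [697, 697, 697, 697]
t=30: [846, 846, 846, 846]
t=31: [926, 926, 926, 926]
t=32: [970, 970, 970, 970]
t=33: [993, 993, 993, 993]
t=34: [5, 5, 5, 5]
t=35: [17, 17, 17, 17]
t=36: [34, 34, 34, 34]
t=37: [59, 59, 59, 59]
t=38: [96, 96, 96, 96]
t=39: [150, 150, 150, 150]
t=40: [229, 229, 229, 229]
t=41: [344, 344, 344, 344]
t=42: [512, 512, 512, 512]
t=43: [746, 746, 746, 746]
t=44: [872, 872, 872, 872]
t=45: [940, 940, 940, 940]
t=46: [977, 977, 977, 977]
t=47: [997, 997, 997, 997]
t=48: [7, 7, 7, 7]
t=49: [20, 20, 20, 20]
t=50: [39, 39, 39, 39]
t=51: [66, 66, 66, 66]
t=52: [106, 106, 106, 106]
t=53: [164, 164, 164, 164]
t=54: [249, 249, 249, 249]
t=55: [373, 373, 373, 373]
t=56: [554, 554, 554, 554]
t=57: [769, 769, 769, 769]
t=58: [885, 885, 885, 885]
t=59: [947, 947, 947, 947]
t=60: [981, 981, 981, 981]
t=61: [999, 999, 999, 999]
t=62: [8, 8, 8, 8]
t=63: [21, 21, 21, 21]
t=64: [40, 40, 40, 40]
t=65: [68, 68, 68, 68]
t=66: [109, 109, 109, 109]
t=67: [169, 169, 169, 169]
t=68: [256, 256, 256, 256]
t=69: [383, 383, 383, 383]
t=70: [569, 569, 569, 569]
t=71: [777, 777, 777, 777]
t=72: [889, 889, 889, 889]
t=73: [950, 950, 950, 950]
t=74: [983, 983, 983, 983]
t=75: [1000, 1000, 1000, 1000]
t=76: [9, 9, 9, 9]
t=77: [23, 23, 23, 23]
t=78: [43, 43, 43, 43]
t=79: [72, 72, 72, 72]
t=80: [115, 115, 115, 115]
t=81: [177, 177, 177, 177]
t=82: [268, 268, 268, 268]
t=83: [401, 401, 401, 401]
t=84: [595, 595, 595, 595]
t=85: [791, 791, 791, 791]
t=86: [897, 897, 897, 897]
t=87: [954, 954, 954, 954]
t=88: [985, 985, 985, 985]
t=89: [0, 0, 0, 0]
t=90: [10, 10, 10, 10]
t=91: [24, 24, 24, 24]
t=92: [45, 45, 45, 45]
t=93: [75, 75, 75, 75]
t=94: [119, 119, 119, 119]
t=95: [183, 183, 183, 183]
t=96: [277, 277, 277, 277]
t=97: [414, 414, 414, 414]
t=98: [614, 614, 614, 614]
t=99: [801, 801, 801, 801]
t=100: [902, 902, 902, 902]
t=101: [957, 957, 957, 957]
t=102: [986, 986, 986, 986]
t=103: [1, 1, 1, 1]
t=104: [11, 11, 11, 11]
t=105: [26, 26, 26, 26]
t=106: [47, 47, 47, 47]
t=107: [78, 78, 78, 78]
t=108: [123, 123, 123, 123]
t=109: [189, 189, 189, 189]
t=110: [285, 285, 285, 285]
t=111: [426, 426, 426, 426]
t=112: [631, 631, 631, 631]
t=113: [810, 810, 810, 810]
t=114: [907, 907, 907, 907]
t=115: [959, 959, 959, 959]
t=116: [987, 987, 987, 987]
t=117: [1, 1, 1, 1]

Answer: 14
Key observation: The state at step 103, [1, 1, 1, 1], reappears at step 117 — and no state repeats earlier — so the cycle the system enters has period 14.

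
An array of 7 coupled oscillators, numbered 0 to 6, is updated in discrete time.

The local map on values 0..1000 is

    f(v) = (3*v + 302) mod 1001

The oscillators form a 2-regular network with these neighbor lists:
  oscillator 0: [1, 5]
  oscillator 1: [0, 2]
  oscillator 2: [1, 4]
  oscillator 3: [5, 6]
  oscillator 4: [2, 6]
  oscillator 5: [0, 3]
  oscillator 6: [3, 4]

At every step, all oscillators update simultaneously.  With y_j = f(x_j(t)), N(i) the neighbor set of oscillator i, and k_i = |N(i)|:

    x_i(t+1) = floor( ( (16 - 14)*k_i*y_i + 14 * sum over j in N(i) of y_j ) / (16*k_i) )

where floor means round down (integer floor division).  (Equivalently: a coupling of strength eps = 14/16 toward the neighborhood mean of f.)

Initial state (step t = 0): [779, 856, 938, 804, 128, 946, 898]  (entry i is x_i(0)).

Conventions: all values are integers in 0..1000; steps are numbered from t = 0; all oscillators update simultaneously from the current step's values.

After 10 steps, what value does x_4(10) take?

Answer: x_4(10) = 453

Derivation:
t=0: [779, 856, 938, 804, 128, 946, 898]
t=1: [519, 436, 694, 583, 570, 607, 735]
t=2: [426, 618, 318, 280, 389, 411, 88]
t=3: [373, 384, 304, 498, 417, 381, 337]
t=4: [444, 333, 466, 430, 298, 587, 628]
t=5: [237, 620, 303, 181, 410, 543, 366]
t=6: [478, 117, 328, 687, 332, 491, 651]
t=7: [716, 527, 451, 494, 272, 576, 319]
t=8: [454, 592, 518, 223, 413, 542, 426]
t=9: [521, 673, 376, 780, 694, 830, 733]
t=10: [593, 605, 360, 643, 453, 756, 509]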